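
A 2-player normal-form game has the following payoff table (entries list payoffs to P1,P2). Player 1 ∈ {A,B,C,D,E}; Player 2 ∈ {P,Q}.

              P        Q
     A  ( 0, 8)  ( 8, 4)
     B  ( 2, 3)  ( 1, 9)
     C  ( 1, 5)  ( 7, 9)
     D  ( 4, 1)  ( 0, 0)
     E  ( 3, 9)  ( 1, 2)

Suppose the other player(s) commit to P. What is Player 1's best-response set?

u_1(A vs P) = 0
u_1(B vs P) = 2
u_1(C vs P) = 1
u_1(D vs P) = 4
u_1(E vs P) = 3
max payoff 4 at {D}

BR_1 = {D}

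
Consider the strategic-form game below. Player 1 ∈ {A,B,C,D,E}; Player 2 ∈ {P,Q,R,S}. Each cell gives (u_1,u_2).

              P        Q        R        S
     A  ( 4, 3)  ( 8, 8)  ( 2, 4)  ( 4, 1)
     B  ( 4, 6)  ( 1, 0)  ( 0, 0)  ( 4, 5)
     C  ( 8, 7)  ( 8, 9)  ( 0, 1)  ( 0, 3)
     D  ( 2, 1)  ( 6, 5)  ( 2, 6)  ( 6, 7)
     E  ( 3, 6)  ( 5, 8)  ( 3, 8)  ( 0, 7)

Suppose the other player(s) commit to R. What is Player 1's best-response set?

argmax u_1 = {E}

u_1(A vs R) = 2
u_1(B vs R) = 0
u_1(C vs R) = 0
u_1(D vs R) = 2
u_1(E vs R) = 3
max payoff 3 at {E}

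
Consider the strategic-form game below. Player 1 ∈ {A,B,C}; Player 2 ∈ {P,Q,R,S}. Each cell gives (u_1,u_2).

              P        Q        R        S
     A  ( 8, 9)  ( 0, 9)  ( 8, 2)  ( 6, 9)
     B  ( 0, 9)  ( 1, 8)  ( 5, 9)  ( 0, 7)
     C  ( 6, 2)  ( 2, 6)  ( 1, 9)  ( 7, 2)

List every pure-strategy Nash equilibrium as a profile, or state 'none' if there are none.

(A,P): NE
(A,Q): not NE [P1→C gives 2>0]
(A,R): not NE [P2→S gives 9>2]
(A,S): not NE [P1→C gives 7>6]
(B,P): not NE [P1→A gives 8>0]
(B,Q): not NE [P1→C gives 2>1; P2→R gives 9>8]
(B,R): not NE [P1→A gives 8>5]
(B,S): not NE [P1→C gives 7>0; P2→R gives 9>7]
(C,P): not NE [P1→A gives 8>6; P2→R gives 9>2]
(C,Q): not NE [P2→R gives 9>6]
(C,R): not NE [P1→A gives 8>1]
(C,S): not NE [P2→R gives 9>2]

NE set: (A,P)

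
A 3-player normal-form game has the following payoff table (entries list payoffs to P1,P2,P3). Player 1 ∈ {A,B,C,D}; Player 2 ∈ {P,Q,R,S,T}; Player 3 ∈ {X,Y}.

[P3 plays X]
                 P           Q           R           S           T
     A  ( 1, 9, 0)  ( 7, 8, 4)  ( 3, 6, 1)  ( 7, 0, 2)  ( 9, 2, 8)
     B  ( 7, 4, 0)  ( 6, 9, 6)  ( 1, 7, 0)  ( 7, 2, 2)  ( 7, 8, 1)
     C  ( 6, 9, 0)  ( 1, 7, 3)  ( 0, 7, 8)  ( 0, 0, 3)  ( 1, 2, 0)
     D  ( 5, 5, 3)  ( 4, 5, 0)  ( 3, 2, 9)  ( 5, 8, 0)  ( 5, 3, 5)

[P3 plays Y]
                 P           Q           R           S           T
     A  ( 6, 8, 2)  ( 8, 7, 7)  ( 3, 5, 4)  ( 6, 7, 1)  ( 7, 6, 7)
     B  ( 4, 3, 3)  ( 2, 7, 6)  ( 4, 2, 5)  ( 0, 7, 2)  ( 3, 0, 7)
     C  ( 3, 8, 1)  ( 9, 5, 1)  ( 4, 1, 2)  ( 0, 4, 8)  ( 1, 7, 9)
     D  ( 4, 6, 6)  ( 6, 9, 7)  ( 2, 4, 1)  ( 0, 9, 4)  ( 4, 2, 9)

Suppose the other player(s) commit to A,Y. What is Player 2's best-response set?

BR_2 = {P}

u_2(P vs A,Y) = 8
u_2(Q vs A,Y) = 7
u_2(R vs A,Y) = 5
u_2(S vs A,Y) = 7
u_2(T vs A,Y) = 6
max payoff 8 at {P}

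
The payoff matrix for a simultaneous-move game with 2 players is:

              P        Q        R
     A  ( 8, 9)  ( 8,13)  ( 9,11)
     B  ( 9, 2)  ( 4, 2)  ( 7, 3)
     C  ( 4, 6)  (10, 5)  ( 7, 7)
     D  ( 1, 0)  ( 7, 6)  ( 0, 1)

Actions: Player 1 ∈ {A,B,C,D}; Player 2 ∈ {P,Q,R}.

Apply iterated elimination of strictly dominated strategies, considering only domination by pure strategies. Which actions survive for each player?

IESDS → P1:{A,C} P2:{Q,R}

P1 drop D (A beats it: P:8>1 Q:8>7 R:9>0)
P2 drop P (R beats it: A:11>9 B:3>2 C:7>6)
P1 drop B (A beats it: Q:8>4 R:9>7)
P1→{A,C} P2→{Q,R}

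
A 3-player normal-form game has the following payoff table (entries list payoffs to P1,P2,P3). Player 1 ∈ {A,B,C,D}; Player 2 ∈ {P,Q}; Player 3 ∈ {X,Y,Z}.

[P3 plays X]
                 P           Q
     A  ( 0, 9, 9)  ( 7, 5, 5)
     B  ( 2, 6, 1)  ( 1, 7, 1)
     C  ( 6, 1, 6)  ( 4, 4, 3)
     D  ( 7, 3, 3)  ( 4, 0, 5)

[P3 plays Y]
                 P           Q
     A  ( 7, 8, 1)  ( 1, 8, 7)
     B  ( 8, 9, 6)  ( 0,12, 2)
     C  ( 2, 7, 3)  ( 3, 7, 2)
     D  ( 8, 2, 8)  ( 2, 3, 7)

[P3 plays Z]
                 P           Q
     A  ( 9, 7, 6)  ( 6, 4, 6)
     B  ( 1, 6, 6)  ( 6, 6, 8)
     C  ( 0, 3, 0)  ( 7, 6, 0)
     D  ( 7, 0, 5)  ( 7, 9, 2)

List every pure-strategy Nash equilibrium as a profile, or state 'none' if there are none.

(A,P,X): not NE [P1→D gives 7>0]
(A,P,Y): not NE [P1→D gives 8>7; P3→X gives 9>1]
(A,P,Z): not NE [P3→X gives 9>6]
(A,Q,X): not NE [P2→P gives 9>5; P3→Y gives 7>5]
(A,Q,Y): not NE [P1→C gives 3>1]
(A,Q,Z): not NE [P1→D gives 7>6; P2→P gives 7>4; P3→Y gives 7>6]
(B,P,X): not NE [P1→D gives 7>2; P2→Q gives 7>6; P3→Z gives 6>1]
(B,P,Y): not NE [P2→Q gives 12>9]
(B,P,Z): not NE [P1→A gives 9>1]
(B,Q,X): not NE [P1→A gives 7>1; P3→Z gives 8>1]
(B,Q,Y): not NE [P1→C gives 3>0; P3→Z gives 8>2]
(B,Q,Z): not NE [P1→D gives 7>6]
(C,P,X): not NE [P1→D gives 7>6; P2→Q gives 4>1]
(C,P,Y): not NE [P1→D gives 8>2; P3→X gives 6>3]
(C,P,Z): not NE [P1→A gives 9>0; P2→Q gives 6>3; P3→X gives 6>0]
(C,Q,X): not NE [P1→A gives 7>4]
(C,Q,Y): not NE [P3→X gives 3>2]
(C,Q,Z): not NE [P3→X gives 3>0]
(D,P,X): not NE [P3→Y gives 8>3]
(D,P,Y): not NE [P2→Q gives 3>2]
(D,P,Z): not NE [P1→A gives 9>7; P2→Q gives 9>0; P3→Y gives 8>5]
(D,Q,X): not NE [P1→A gives 7>4; P2→P gives 3>0; P3→Y gives 7>5]
(D,Q,Y): not NE [P1→C gives 3>2]
(D,Q,Z): not NE [P3→Y gives 7>2]

No pure NE.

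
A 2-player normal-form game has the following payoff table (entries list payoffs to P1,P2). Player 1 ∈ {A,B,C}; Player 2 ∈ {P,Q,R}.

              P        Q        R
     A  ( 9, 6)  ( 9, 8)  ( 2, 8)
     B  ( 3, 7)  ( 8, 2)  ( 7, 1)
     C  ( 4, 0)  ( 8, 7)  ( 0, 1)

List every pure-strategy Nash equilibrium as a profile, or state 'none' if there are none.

(A,P): not NE [P2→R gives 8>6]
(A,Q): NE
(A,R): not NE [P1→B gives 7>2]
(B,P): not NE [P1→A gives 9>3]
(B,Q): not NE [P1→A gives 9>8; P2→P gives 7>2]
(B,R): not NE [P2→P gives 7>1]
(C,P): not NE [P1→A gives 9>4; P2→Q gives 7>0]
(C,Q): not NE [P1→A gives 9>8]
(C,R): not NE [P1→B gives 7>0; P2→Q gives 7>1]

NE set: (A,Q)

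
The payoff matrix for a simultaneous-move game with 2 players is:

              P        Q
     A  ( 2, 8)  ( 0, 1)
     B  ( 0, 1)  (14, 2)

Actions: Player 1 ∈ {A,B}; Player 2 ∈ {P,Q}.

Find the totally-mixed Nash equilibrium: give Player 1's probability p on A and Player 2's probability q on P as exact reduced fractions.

P1 indiff ⇒ q·2+(1-q)·0 = q·0+(1-q)·14 ⇒ q(2) = (1-q)(14) ⇒ q = 7/8
P2 indiff ⇒ p·8+(1-p)·1 = p·1+(1-p)·2 ⇒ p(7) = (1-p)(1) ⇒ p = 1/8

(p,q) = (1/8, 7/8)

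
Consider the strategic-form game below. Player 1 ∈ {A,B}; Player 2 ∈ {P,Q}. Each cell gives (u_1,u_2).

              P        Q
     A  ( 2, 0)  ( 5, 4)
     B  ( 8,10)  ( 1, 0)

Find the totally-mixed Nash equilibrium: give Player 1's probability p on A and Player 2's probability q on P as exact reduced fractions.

(p,q) = (5/7, 2/5)

P1 indiff ⇒ q·2+(1-q)·5 = q·8+(1-q)·1 ⇒ q(-6) = (1-q)(-4) ⇒ q = 2/5
P2 indiff ⇒ p·0+(1-p)·10 = p·4+(1-p)·0 ⇒ p(-4) = (1-p)(-10) ⇒ p = 5/7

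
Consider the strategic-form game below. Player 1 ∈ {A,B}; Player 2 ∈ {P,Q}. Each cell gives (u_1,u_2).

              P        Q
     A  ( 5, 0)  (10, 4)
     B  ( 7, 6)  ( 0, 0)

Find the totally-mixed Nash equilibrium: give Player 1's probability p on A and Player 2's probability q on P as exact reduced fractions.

P1 mixes 3/5 on A; P2 mixes 5/6 on P

P1 indiff ⇒ q·5+(1-q)·10 = q·7+(1-q)·0 ⇒ q(-2) = (1-q)(-10) ⇒ q = 5/6
P2 indiff ⇒ p·0+(1-p)·6 = p·4+(1-p)·0 ⇒ p(-4) = (1-p)(-6) ⇒ p = 3/5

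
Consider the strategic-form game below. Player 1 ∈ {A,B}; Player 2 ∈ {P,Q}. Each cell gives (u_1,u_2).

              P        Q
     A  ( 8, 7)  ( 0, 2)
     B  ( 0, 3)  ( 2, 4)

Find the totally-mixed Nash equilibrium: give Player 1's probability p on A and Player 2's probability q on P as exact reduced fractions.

P1 mixes 1/6 on A; P2 mixes 1/5 on P

P1 indiff ⇒ q·8+(1-q)·0 = q·0+(1-q)·2 ⇒ q(8) = (1-q)(2) ⇒ q = 1/5
P2 indiff ⇒ p·7+(1-p)·3 = p·2+(1-p)·4 ⇒ p(5) = (1-p)(1) ⇒ p = 1/6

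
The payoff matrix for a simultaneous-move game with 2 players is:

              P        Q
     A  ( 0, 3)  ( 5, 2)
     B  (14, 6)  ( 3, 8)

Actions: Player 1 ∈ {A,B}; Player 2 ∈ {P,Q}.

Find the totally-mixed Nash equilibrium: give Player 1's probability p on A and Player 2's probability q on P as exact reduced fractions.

p=2/3, q=1/8

P1 indiff ⇒ q·0+(1-q)·5 = q·14+(1-q)·3 ⇒ q(-14) = (1-q)(-2) ⇒ q = 1/8
P2 indiff ⇒ p·3+(1-p)·6 = p·2+(1-p)·8 ⇒ p(1) = (1-p)(2) ⇒ p = 2/3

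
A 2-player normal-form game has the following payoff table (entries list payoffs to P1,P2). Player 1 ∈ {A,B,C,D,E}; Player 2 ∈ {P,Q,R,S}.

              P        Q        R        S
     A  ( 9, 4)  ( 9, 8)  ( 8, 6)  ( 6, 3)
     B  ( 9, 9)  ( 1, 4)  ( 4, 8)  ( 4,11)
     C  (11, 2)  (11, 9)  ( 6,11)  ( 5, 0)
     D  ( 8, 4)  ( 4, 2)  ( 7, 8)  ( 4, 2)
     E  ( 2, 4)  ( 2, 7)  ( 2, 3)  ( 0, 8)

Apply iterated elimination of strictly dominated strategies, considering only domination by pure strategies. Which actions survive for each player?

IESDS → P1:{A,C} P2:{Q,R}

P1 drop B (C beats it: P:11>9 Q:11>1 R:6>4 S:5>4)
P1 drop D (A beats it: P:9>8 Q:9>4 R:8>7 S:6>4)
P1 drop E (A beats it: P:9>2 Q:9>2 R:8>2 S:6>0)
P2 drop P (Q beats it: A:8>4 C:9>2)
P2 drop S (Q beats it: A:8>3 C:9>0)
P1→{A,C} P2→{Q,R}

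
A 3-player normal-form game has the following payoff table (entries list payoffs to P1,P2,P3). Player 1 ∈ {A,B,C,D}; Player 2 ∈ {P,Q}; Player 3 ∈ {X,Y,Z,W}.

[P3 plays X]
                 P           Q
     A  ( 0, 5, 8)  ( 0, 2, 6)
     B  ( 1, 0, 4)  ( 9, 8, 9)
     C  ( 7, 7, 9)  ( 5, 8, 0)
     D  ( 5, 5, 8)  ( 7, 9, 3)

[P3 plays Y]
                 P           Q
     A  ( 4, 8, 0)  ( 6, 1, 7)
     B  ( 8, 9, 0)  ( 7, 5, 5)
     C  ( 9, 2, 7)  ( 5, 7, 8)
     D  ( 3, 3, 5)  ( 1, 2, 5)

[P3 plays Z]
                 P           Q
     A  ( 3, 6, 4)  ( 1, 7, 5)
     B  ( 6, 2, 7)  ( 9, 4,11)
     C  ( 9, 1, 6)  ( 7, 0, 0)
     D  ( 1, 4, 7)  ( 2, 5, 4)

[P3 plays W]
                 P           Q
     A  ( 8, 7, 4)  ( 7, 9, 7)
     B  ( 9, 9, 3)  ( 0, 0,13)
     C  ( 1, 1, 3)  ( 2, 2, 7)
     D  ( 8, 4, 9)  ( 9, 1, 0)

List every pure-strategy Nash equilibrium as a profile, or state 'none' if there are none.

(A,P,X): not NE [P1→C gives 7>0]
(A,P,Y): not NE [P1→C gives 9>4; P3→X gives 8>0]
(A,P,Z): not NE [P1→C gives 9>3; P2→Q gives 7>6; P3→X gives 8>4]
(A,P,W): not NE [P1→B gives 9>8; P2→Q gives 9>7; P3→X gives 8>4]
(A,Q,X): not NE [P1→B gives 9>0; P2→P gives 5>2; P3→W gives 7>6]
(A,Q,Y): not NE [P1→B gives 7>6; P2→P gives 8>1]
(A,Q,Z): not NE [P1→B gives 9>1; P3→W gives 7>5]
(A,Q,W): not NE [P1→D gives 9>7]
(B,P,X): not NE [P1→C gives 7>1; P2→Q gives 8>0; P3→Z gives 7>4]
(B,P,Y): not NE [P1→C gives 9>8; P3→Z gives 7>0]
(B,P,Z): not NE [P1→C gives 9>6; P2→Q gives 4>2]
(B,P,W): not NE [P3→Z gives 7>3]
(B,Q,X): not NE [P3→W gives 13>9]
(B,Q,Y): not NE [P2→P gives 9>5; P3→W gives 13>5]
(B,Q,Z): not NE [P3→W gives 13>11]
(B,Q,W): not NE [P1→D gives 9>0; P2→P gives 9>0]
(C,P,X): not NE [P2→Q gives 8>7]
(C,P,Y): not NE [P2→Q gives 7>2; P3→X gives 9>7]
(C,P,Z): not NE [P3→X gives 9>6]
(C,P,W): not NE [P1→B gives 9>1; P2→Q gives 2>1; P3→X gives 9>3]
(C,Q,X): not NE [P1→B gives 9>5; P3→Y gives 8>0]
(C,Q,Y): not NE [P1→B gives 7>5]
(C,Q,Z): not NE [P1→B gives 9>7; P2→P gives 1>0; P3→Y gives 8>0]
(C,Q,W): not NE [P1→D gives 9>2; P3→Y gives 8>7]
(D,P,X): not NE [P1→C gives 7>5; P2→Q gives 9>5; P3→W gives 9>8]
(D,P,Y): not NE [P1→C gives 9>3; P3→W gives 9>5]
(D,P,Z): not NE [P1→C gives 9>1; P2→Q gives 5>4; P3→W gives 9>7]
(D,P,W): not NE [P1→B gives 9>8]
(D,Q,X): not NE [P1→B gives 9>7; P3→Y gives 5>3]
(D,Q,Y): not NE [P1→B gives 7>1; P2→P gives 3>2]
(D,Q,Z): not NE [P1→B gives 9>2; P3→Y gives 5>4]
(D,Q,W): not NE [P2→P gives 4>1; P3→Y gives 5>0]

PSNE: ∅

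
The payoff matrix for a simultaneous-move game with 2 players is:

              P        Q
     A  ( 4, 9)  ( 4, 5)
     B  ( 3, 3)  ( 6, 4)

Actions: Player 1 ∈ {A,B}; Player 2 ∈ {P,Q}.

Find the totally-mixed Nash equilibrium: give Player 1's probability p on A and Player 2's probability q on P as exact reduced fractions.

P1 indiff ⇒ q·4+(1-q)·4 = q·3+(1-q)·6 ⇒ q(1) = (1-q)(2) ⇒ q = 2/3
P2 indiff ⇒ p·9+(1-p)·3 = p·5+(1-p)·4 ⇒ p(4) = (1-p)(1) ⇒ p = 1/5

p=1/5, q=2/3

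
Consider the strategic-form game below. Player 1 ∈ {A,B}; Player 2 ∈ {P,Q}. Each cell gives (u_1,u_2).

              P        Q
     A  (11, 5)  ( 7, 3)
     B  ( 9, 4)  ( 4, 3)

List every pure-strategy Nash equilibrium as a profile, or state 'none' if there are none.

Nash profiles: (A,P)

(A,P): NE
(A,Q): not NE [P2→P gives 5>3]
(B,P): not NE [P1→A gives 11>9]
(B,Q): not NE [P1→A gives 7>4; P2→P gives 4>3]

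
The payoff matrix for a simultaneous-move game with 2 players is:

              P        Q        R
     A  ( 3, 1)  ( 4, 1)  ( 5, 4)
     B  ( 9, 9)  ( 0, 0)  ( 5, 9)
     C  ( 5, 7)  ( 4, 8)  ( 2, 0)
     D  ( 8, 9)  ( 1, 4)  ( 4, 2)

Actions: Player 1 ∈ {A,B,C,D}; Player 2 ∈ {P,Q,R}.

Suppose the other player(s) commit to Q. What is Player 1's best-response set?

u_1(A vs Q) = 4
u_1(B vs Q) = 0
u_1(C vs Q) = 4
u_1(D vs Q) = 1
max payoff 4 at {A,C}

argmax u_1 = {A,C}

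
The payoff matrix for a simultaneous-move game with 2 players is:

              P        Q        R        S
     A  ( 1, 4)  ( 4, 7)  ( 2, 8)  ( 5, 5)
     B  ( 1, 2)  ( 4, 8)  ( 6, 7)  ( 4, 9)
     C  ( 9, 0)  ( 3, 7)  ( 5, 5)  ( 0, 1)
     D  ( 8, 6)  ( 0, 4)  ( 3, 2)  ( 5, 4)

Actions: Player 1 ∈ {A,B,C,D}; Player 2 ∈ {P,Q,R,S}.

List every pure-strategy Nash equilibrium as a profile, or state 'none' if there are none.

No pure NE.

(A,P): not NE [P1→C gives 9>1; P2→R gives 8>4]
(A,Q): not NE [P2→R gives 8>7]
(A,R): not NE [P1→B gives 6>2]
(A,S): not NE [P2→R gives 8>5]
(B,P): not NE [P1→C gives 9>1; P2→S gives 9>2]
(B,Q): not NE [P2→S gives 9>8]
(B,R): not NE [P2→S gives 9>7]
(B,S): not NE [P1→D gives 5>4]
(C,P): not NE [P2→Q gives 7>0]
(C,Q): not NE [P1→B gives 4>3]
(C,R): not NE [P1→B gives 6>5; P2→Q gives 7>5]
(C,S): not NE [P1→D gives 5>0; P2→Q gives 7>1]
(D,P): not NE [P1→C gives 9>8]
(D,Q): not NE [P1→B gives 4>0; P2→P gives 6>4]
(D,R): not NE [P1→B gives 6>3; P2→P gives 6>2]
(D,S): not NE [P2→P gives 6>4]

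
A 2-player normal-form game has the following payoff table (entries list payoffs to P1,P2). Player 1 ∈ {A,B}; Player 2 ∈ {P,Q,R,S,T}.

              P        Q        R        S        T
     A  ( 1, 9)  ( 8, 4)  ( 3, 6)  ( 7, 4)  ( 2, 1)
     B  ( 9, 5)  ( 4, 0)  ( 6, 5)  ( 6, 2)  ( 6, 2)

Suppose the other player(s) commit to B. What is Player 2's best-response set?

argmax u_2 = {P,R}

u_2(P vs B) = 5
u_2(Q vs B) = 0
u_2(R vs B) = 5
u_2(S vs B) = 2
u_2(T vs B) = 2
max payoff 5 at {P,R}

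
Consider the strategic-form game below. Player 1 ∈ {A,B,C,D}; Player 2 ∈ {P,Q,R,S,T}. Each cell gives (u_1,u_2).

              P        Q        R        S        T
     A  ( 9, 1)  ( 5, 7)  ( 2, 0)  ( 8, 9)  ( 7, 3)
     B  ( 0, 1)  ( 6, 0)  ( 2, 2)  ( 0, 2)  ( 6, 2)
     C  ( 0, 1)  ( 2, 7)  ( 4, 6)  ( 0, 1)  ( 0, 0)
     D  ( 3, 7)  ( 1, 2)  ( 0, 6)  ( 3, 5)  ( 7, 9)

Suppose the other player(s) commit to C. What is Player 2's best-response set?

u_2(P vs C) = 1
u_2(Q vs C) = 7
u_2(R vs C) = 6
u_2(S vs C) = 1
u_2(T vs C) = 0
max payoff 7 at {Q}

BR_2 = {Q}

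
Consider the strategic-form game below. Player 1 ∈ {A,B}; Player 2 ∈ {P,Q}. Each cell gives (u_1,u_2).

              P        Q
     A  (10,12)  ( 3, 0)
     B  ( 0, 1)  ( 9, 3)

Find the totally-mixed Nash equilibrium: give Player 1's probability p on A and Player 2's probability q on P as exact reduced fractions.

P1 indiff ⇒ q·10+(1-q)·3 = q·0+(1-q)·9 ⇒ q(10) = (1-q)(6) ⇒ q = 3/8
P2 indiff ⇒ p·12+(1-p)·1 = p·0+(1-p)·3 ⇒ p(12) = (1-p)(2) ⇒ p = 1/7

(p,q) = (1/7, 3/8)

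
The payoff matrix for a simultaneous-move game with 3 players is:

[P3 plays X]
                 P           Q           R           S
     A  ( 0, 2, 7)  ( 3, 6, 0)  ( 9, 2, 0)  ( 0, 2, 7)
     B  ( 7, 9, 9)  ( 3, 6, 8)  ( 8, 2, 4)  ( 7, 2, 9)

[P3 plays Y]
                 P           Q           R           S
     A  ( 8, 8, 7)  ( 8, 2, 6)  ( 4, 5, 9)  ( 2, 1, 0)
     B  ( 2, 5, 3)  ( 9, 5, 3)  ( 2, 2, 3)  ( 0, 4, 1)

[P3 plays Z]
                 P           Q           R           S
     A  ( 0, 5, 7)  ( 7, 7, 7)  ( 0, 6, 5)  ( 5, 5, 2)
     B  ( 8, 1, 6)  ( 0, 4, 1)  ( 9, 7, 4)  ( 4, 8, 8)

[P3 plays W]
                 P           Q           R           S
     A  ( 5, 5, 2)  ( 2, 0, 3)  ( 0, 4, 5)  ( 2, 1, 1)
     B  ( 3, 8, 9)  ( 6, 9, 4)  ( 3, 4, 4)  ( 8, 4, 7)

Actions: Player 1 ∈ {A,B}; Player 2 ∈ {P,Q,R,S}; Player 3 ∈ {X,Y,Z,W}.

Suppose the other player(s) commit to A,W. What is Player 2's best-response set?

u_2(P vs A,W) = 5
u_2(Q vs A,W) = 0
u_2(R vs A,W) = 4
u_2(S vs A,W) = 1
max payoff 5 at {P}

BR_2 = {P}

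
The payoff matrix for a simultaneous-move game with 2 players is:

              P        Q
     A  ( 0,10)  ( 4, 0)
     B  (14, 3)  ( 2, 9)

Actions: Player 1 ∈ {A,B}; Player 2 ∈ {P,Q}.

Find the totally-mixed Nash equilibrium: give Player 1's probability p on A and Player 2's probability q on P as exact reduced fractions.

P1 indiff ⇒ q·0+(1-q)·4 = q·14+(1-q)·2 ⇒ q(-14) = (1-q)(-2) ⇒ q = 1/8
P2 indiff ⇒ p·10+(1-p)·3 = p·0+(1-p)·9 ⇒ p(10) = (1-p)(6) ⇒ p = 3/8

(p,q) = (3/8, 1/8)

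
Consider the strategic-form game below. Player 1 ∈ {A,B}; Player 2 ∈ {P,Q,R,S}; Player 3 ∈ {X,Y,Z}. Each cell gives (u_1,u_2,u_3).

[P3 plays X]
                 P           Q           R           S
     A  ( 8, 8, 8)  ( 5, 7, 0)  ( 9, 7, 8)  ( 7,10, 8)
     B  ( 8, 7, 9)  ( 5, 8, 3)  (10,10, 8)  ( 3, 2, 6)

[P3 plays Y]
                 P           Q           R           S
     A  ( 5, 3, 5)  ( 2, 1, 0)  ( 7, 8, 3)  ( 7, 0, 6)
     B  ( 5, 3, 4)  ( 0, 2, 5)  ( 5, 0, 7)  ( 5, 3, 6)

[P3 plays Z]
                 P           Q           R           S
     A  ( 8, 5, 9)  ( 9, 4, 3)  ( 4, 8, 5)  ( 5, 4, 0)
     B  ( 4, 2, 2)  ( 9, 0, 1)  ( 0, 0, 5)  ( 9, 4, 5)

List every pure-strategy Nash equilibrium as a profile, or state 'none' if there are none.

(A,P,X): not NE [P2→S gives 10>8; P3→Z gives 9>8]
(A,P,Y): not NE [P2→R gives 8>3; P3→Z gives 9>5]
(A,P,Z): not NE [P2→R gives 8>5]
(A,Q,X): not NE [P2→S gives 10>7; P3→Z gives 3>0]
(A,Q,Y): not NE [P2→R gives 8>1; P3→Z gives 3>0]
(A,Q,Z): not NE [P2→R gives 8>4]
(A,R,X): not NE [P1→B gives 10>9; P2→S gives 10>7]
(A,R,Y): not NE [P3→X gives 8>3]
(A,R,Z): not NE [P3→X gives 8>5]
(A,S,X): NE
(A,S,Y): not NE [P2→R gives 8>0; P3→X gives 8>6]
(A,S,Z): not NE [P1→B gives 9>5; P2→R gives 8>4; P3→X gives 8>0]
(B,P,X): not NE [P2→R gives 10>7]
(B,P,Y): not NE [P3→X gives 9>4]
(B,P,Z): not NE [P1→A gives 8>4; P2→S gives 4>2; P3→X gives 9>2]
(B,Q,X): not NE [P2→R gives 10>8; P3→Y gives 5>3]
(B,Q,Y): not NE [P1→A gives 2>0; P2→S gives 3>2]
(B,Q,Z): not NE [P2→S gives 4>0; P3→Y gives 5>1]
(B,R,X): NE
(B,R,Y): not NE [P1→A gives 7>5; P2→S gives 3>0; P3→X gives 8>7]
(B,R,Z): not NE [P1→A gives 4>0; P2→S gives 4>0; P3→X gives 8>5]
(B,S,X): not NE [P1→A gives 7>3; P2→R gives 10>2]
(B,S,Y): not NE [P1→A gives 7>5]
(B,S,Z): not NE [P3→Y gives 6>5]

Nash profiles: (A,S,X), (B,R,X)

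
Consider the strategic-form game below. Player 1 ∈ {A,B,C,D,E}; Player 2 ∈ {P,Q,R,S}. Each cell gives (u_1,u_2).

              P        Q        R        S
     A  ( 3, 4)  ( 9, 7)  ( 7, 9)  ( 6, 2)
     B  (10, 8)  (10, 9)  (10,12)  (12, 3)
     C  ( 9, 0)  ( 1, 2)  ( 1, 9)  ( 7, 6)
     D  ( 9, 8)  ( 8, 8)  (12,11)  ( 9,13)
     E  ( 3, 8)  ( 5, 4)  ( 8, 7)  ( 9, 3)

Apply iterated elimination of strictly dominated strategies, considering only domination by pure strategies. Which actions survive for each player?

P1 drop A (B beats it: P:10>3 Q:10>9 R:10>7 S:12>6)
P1 drop C (B beats it: P:10>9 Q:10>1 R:10>1 S:12>7)
P1 drop E (B beats it: P:10>3 Q:10>5 R:10>8 S:12>9)
P2 drop P (R beats it: B:12>8 D:11>8)
P2 drop Q (R beats it: B:12>9 D:11>8)
P1→{B,D} P2→{R,S}

Remaining: P1:{B,D} P2:{R,S}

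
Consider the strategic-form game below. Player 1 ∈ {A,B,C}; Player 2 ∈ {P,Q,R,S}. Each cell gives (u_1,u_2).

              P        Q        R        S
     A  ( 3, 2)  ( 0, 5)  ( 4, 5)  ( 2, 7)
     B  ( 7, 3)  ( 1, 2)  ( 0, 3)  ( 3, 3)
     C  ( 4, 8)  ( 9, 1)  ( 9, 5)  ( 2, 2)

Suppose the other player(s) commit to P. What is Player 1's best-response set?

P1 best: {B}

u_1(A vs P) = 3
u_1(B vs P) = 7
u_1(C vs P) = 4
max payoff 7 at {B}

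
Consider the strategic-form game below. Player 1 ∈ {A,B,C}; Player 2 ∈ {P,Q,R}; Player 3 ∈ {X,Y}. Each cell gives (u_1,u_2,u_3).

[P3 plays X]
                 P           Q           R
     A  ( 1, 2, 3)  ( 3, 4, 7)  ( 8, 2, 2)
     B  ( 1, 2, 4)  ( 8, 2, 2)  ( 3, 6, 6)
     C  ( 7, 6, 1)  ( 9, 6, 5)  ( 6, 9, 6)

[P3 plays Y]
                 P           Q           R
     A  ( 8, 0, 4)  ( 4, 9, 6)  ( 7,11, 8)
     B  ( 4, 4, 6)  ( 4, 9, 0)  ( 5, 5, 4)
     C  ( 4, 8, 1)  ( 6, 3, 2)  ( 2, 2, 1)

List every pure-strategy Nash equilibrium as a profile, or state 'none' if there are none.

NE set: (A,R,Y)

(A,P,X): not NE [P1→C gives 7>1; P2→Q gives 4>2; P3→Y gives 4>3]
(A,P,Y): not NE [P2→R gives 11>0]
(A,Q,X): not NE [P1→C gives 9>3]
(A,Q,Y): not NE [P1→C gives 6>4; P2→R gives 11>9; P3→X gives 7>6]
(A,R,X): not NE [P2→Q gives 4>2; P3→Y gives 8>2]
(A,R,Y): NE
(B,P,X): not NE [P1→C gives 7>1; P2→R gives 6>2; P3→Y gives 6>4]
(B,P,Y): not NE [P1→A gives 8>4; P2→Q gives 9>4]
(B,Q,X): not NE [P1→C gives 9>8; P2→R gives 6>2]
(B,Q,Y): not NE [P1→C gives 6>4; P3→X gives 2>0]
(B,R,X): not NE [P1→A gives 8>3]
(B,R,Y): not NE [P1→A gives 7>5; P2→Q gives 9>5; P3→X gives 6>4]
(C,P,X): not NE [P2→R gives 9>6]
(C,P,Y): not NE [P1→A gives 8>4]
(C,Q,X): not NE [P2→R gives 9>6]
(C,Q,Y): not NE [P2→P gives 8>3; P3→X gives 5>2]
(C,R,X): not NE [P1→A gives 8>6]
(C,R,Y): not NE [P1→A gives 7>2; P2→P gives 8>2; P3→X gives 6>1]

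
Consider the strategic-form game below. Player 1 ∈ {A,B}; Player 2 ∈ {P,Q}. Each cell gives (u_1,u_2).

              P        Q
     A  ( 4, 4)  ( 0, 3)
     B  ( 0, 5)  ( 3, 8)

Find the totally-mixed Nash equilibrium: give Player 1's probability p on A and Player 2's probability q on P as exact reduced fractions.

P1 indiff ⇒ q·4+(1-q)·0 = q·0+(1-q)·3 ⇒ q(4) = (1-q)(3) ⇒ q = 3/7
P2 indiff ⇒ p·4+(1-p)·5 = p·3+(1-p)·8 ⇒ p(1) = (1-p)(3) ⇒ p = 3/4

P1 mixes 3/4 on A; P2 mixes 3/7 on P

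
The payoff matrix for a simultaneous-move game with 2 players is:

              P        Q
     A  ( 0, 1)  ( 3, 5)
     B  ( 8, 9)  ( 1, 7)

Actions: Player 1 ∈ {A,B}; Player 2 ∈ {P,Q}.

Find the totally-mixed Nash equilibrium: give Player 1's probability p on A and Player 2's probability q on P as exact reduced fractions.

(p,q) = (1/3, 1/5)

P1 indiff ⇒ q·0+(1-q)·3 = q·8+(1-q)·1 ⇒ q(-8) = (1-q)(-2) ⇒ q = 1/5
P2 indiff ⇒ p·1+(1-p)·9 = p·5+(1-p)·7 ⇒ p(-4) = (1-p)(-2) ⇒ p = 1/3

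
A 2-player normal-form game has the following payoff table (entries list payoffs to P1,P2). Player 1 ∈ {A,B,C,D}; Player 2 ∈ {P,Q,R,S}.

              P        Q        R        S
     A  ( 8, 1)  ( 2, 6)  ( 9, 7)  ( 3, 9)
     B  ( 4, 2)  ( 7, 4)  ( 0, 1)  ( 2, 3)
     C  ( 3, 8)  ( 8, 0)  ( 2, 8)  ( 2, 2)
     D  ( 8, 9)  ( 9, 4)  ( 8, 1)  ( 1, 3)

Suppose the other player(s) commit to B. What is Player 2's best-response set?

argmax u_2 = {Q}

u_2(P vs B) = 2
u_2(Q vs B) = 4
u_2(R vs B) = 1
u_2(S vs B) = 3
max payoff 4 at {Q}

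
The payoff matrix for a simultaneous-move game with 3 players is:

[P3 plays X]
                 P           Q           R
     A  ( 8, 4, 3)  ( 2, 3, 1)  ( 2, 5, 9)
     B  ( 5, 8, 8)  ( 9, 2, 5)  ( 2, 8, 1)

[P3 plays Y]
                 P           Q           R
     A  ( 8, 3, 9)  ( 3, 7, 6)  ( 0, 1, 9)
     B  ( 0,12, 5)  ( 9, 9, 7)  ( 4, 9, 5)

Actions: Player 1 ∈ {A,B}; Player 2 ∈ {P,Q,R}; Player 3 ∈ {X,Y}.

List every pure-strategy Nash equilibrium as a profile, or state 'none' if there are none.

(A,P,X): not NE [P2→R gives 5>4; P3→Y gives 9>3]
(A,P,Y): not NE [P2→Q gives 7>3]
(A,Q,X): not NE [P1→B gives 9>2; P2→R gives 5>3; P3→Y gives 6>1]
(A,Q,Y): not NE [P1→B gives 9>3]
(A,R,X): NE
(A,R,Y): not NE [P1→B gives 4>0; P2→Q gives 7>1]
(B,P,X): not NE [P1→A gives 8>5]
(B,P,Y): not NE [P1→A gives 8>0; P3→X gives 8>5]
(B,Q,X): not NE [P2→R gives 8>2; P3→Y gives 7>5]
(B,Q,Y): not NE [P2→P gives 12>9]
(B,R,X): not NE [P3→Y gives 5>1]
(B,R,Y): not NE [P2→P gives 12>9]

NE set: (A,R,X)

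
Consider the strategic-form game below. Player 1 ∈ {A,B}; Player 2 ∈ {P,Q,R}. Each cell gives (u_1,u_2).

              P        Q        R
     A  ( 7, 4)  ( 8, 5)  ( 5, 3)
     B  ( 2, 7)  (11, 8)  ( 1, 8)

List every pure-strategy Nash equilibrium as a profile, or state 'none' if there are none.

(A,P): not NE [P2→Q gives 5>4]
(A,Q): not NE [P1→B gives 11>8]
(A,R): not NE [P2→Q gives 5>3]
(B,P): not NE [P1→A gives 7>2; P2→R gives 8>7]
(B,Q): NE
(B,R): not NE [P1→A gives 5>1]

PSNE = {(B,Q)}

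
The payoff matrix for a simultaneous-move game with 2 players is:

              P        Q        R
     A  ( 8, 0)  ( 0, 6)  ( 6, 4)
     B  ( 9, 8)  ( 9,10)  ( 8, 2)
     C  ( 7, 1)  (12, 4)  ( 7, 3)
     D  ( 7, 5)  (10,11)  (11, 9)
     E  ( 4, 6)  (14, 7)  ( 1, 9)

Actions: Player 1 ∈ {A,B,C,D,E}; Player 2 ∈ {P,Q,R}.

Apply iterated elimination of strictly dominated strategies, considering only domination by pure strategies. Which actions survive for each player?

IESDS → P1:{C,D,E} P2:{Q,R}

P1 drop A (B beats it: P:9>8 Q:9>0 R:8>6)
P2 drop P (Q beats it: B:10>8 C:4>1 D:11>5 E:7>6)
P1 drop B (D beats it: Q:10>9 R:11>8)
P1→{C,D,E} P2→{Q,R}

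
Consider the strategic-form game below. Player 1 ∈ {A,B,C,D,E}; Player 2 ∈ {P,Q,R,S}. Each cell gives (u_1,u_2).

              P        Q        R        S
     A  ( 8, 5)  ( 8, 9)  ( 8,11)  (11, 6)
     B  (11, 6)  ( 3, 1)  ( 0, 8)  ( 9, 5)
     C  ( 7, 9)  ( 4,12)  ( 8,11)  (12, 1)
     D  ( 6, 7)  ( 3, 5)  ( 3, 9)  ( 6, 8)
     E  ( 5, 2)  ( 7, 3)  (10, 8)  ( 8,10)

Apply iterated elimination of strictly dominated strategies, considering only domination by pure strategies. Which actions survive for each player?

P1 drop D (A beats it: P:8>6 Q:8>3 R:8>3 S:11>6)
P2 drop P (R beats it: A:11>5 B:8>6 C:11>9 E:8>2)
P1 drop B (A beats it: Q:8>3 R:8>0 S:11>9)
P1→{A,C,E} P2→{Q,R,S}

Survivors P1:{A,C,E} P2:{Q,R,S}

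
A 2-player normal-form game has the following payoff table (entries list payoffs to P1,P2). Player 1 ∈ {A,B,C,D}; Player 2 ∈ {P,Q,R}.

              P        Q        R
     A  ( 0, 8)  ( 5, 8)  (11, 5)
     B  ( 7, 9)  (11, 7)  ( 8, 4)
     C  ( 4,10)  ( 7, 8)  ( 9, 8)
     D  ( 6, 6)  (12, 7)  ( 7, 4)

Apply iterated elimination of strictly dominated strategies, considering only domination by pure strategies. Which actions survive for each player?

P2 drop R (P beats it: A:8>5 B:9>4 C:10>8 D:6>4)
P1 drop A (B beats it: P:7>0 Q:11>5)
P1 drop C (B beats it: P:7>4 Q:11>7)
P1→{B,D} P2→{P,Q}

Survivors P1:{B,D} P2:{P,Q}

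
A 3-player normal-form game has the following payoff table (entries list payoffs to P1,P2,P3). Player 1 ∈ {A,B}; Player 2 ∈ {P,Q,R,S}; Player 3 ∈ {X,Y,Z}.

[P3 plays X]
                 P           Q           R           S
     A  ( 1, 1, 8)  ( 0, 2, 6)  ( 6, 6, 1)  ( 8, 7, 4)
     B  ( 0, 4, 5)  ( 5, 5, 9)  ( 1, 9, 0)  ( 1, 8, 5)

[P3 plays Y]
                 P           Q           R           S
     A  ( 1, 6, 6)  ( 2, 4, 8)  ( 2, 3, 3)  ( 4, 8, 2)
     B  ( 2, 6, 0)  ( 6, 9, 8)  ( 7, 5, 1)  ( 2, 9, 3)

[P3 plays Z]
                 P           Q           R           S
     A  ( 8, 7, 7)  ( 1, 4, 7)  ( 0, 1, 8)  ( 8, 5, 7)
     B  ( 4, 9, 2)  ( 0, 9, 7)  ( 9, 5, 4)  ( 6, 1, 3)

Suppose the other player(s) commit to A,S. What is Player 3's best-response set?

u_3(X vs A,S) = 4
u_3(Y vs A,S) = 2
u_3(Z vs A,S) = 7
max payoff 7 at {Z}

P3 best: {Z}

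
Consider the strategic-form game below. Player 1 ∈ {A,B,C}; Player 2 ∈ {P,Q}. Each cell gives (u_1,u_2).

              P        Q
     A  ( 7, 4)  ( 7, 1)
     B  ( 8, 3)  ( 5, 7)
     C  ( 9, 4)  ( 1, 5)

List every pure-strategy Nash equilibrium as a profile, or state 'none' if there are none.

PSNE: ∅

(A,P): not NE [P1→C gives 9>7]
(A,Q): not NE [P2→P gives 4>1]
(B,P): not NE [P1→C gives 9>8; P2→Q gives 7>3]
(B,Q): not NE [P1→A gives 7>5]
(C,P): not NE [P2→Q gives 5>4]
(C,Q): not NE [P1→A gives 7>1]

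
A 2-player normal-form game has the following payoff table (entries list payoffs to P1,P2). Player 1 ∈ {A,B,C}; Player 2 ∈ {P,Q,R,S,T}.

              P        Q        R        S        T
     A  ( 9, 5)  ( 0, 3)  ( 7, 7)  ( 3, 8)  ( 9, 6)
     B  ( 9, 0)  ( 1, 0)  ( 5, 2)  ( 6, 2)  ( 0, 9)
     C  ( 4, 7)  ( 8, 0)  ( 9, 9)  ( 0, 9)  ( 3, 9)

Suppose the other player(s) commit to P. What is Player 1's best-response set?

P1 best: {A,B}

u_1(A vs P) = 9
u_1(B vs P) = 9
u_1(C vs P) = 4
max payoff 9 at {A,B}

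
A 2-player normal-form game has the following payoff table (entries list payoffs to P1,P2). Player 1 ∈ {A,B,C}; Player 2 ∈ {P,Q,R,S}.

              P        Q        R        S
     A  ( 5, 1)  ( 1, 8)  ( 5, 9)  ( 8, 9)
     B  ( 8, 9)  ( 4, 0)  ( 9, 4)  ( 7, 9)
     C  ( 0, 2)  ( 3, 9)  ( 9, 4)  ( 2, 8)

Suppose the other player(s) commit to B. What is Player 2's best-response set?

u_2(P vs B) = 9
u_2(Q vs B) = 0
u_2(R vs B) = 4
u_2(S vs B) = 9
max payoff 9 at {P,S}

argmax u_2 = {P,S}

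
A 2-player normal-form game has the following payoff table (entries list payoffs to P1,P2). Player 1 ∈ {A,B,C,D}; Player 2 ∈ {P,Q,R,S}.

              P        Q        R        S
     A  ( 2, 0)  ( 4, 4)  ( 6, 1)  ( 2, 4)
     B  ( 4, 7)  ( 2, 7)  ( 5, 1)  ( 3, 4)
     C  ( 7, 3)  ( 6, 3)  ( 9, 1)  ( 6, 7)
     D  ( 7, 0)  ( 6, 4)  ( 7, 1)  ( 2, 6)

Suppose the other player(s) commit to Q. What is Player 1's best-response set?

argmax u_1 = {C,D}

u_1(A vs Q) = 4
u_1(B vs Q) = 2
u_1(C vs Q) = 6
u_1(D vs Q) = 6
max payoff 6 at {C,D}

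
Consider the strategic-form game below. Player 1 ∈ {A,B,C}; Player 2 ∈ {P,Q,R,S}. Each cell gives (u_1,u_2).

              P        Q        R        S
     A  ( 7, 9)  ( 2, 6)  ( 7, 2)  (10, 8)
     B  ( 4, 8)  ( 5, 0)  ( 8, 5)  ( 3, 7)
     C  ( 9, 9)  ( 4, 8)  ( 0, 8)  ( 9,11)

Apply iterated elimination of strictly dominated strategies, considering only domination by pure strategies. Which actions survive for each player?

IESDS → P1:{A,C} P2:{P,S}

P2 drop Q (P beats it: A:9>6 B:8>0 C:9>8)
P2 drop R (P beats it: A:9>2 B:8>5 C:9>8)
P1 drop B (A beats it: P:7>4 S:10>3)
P1→{A,C} P2→{P,S}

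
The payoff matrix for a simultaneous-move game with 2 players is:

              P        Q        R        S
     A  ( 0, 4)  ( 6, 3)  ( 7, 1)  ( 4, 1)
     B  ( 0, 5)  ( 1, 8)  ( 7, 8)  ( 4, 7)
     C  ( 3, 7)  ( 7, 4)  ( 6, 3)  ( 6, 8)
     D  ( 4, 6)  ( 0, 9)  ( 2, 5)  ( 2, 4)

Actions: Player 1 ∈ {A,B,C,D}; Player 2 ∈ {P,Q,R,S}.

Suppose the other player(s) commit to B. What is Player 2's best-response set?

P2 best: {Q,R}

u_2(P vs B) = 5
u_2(Q vs B) = 8
u_2(R vs B) = 8
u_2(S vs B) = 7
max payoff 8 at {Q,R}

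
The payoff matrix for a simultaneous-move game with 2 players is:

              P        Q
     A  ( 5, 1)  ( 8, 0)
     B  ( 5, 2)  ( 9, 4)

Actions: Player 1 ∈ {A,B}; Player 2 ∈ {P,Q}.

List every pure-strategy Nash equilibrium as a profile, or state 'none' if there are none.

(A,P): NE
(A,Q): not NE [P1→B gives 9>8; P2→P gives 1>0]
(B,P): not NE [P2→Q gives 4>2]
(B,Q): NE

PSNE = {(A,P), (B,Q)}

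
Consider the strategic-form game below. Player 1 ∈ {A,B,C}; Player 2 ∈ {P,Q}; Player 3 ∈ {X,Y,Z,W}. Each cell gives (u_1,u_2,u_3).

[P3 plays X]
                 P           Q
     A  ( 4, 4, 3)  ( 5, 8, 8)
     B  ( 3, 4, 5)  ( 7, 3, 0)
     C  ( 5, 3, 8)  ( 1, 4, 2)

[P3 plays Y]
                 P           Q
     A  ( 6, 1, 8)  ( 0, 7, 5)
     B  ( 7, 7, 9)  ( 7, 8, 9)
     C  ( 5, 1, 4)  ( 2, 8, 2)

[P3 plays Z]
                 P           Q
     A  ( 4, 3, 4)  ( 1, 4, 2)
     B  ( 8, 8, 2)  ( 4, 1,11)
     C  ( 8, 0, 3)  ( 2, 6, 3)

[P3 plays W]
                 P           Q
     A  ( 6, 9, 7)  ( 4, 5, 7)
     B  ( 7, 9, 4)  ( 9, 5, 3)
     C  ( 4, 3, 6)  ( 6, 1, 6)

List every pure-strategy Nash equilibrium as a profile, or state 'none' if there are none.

PSNE: ∅

(A,P,X): not NE [P1→C gives 5>4; P2→Q gives 8>4; P3→Y gives 8>3]
(A,P,Y): not NE [P1→B gives 7>6; P2→Q gives 7>1]
(A,P,Z): not NE [P1→C gives 8>4; P2→Q gives 4>3; P3→Y gives 8>4]
(A,P,W): not NE [P1→B gives 7>6; P3→Y gives 8>7]
(A,Q,X): not NE [P1→B gives 7>5]
(A,Q,Y): not NE [P1→B gives 7>0; P3→X gives 8>5]
(A,Q,Z): not NE [P1→B gives 4>1; P3→X gives 8>2]
(A,Q,W): not NE [P1→B gives 9>4; P2→P gives 9>5; P3→X gives 8>7]
(B,P,X): not NE [P1→C gives 5>3; P3→Y gives 9>5]
(B,P,Y): not NE [P2→Q gives 8>7]
(B,P,Z): not NE [P3→Y gives 9>2]
(B,P,W): not NE [P3→Y gives 9>4]
(B,Q,X): not NE [P2→P gives 4>3; P3→Z gives 11>0]
(B,Q,Y): not NE [P3→Z gives 11>9]
(B,Q,Z): not NE [P2→P gives 8>1]
(B,Q,W): not NE [P2→P gives 9>5; P3→Z gives 11>3]
(C,P,X): not NE [P2→Q gives 4>3]
(C,P,Y): not NE [P1→B gives 7>5; P2→Q gives 8>1; P3→X gives 8>4]
(C,P,Z): not NE [P2→Q gives 6>0; P3→X gives 8>3]
(C,P,W): not NE [P1→B gives 7>4; P3→X gives 8>6]
(C,Q,X): not NE [P1→B gives 7>1; P3→W gives 6>2]
(C,Q,Y): not NE [P1→B gives 7>2; P3→W gives 6>2]
(C,Q,Z): not NE [P1→B gives 4>2; P3→W gives 6>3]
(C,Q,W): not NE [P1→B gives 9>6; P2→P gives 3>1]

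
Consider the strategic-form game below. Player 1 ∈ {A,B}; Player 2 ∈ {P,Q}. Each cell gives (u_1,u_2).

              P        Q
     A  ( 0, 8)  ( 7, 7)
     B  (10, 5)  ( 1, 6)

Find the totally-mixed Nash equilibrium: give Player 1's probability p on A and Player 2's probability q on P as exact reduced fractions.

P1 mixes 1/2 on A; P2 mixes 3/8 on P

P1 indiff ⇒ q·0+(1-q)·7 = q·10+(1-q)·1 ⇒ q(-10) = (1-q)(-6) ⇒ q = 3/8
P2 indiff ⇒ p·8+(1-p)·5 = p·7+(1-p)·6 ⇒ p(1) = (1-p)(1) ⇒ p = 1/2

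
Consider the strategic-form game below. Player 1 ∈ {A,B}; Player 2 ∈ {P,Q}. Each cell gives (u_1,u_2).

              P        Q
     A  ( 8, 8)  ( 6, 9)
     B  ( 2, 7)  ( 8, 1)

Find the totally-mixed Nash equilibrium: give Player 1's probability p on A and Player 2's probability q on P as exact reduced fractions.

p=6/7, q=1/4

P1 indiff ⇒ q·8+(1-q)·6 = q·2+(1-q)·8 ⇒ q(6) = (1-q)(2) ⇒ q = 1/4
P2 indiff ⇒ p·8+(1-p)·7 = p·9+(1-p)·1 ⇒ p(-1) = (1-p)(-6) ⇒ p = 6/7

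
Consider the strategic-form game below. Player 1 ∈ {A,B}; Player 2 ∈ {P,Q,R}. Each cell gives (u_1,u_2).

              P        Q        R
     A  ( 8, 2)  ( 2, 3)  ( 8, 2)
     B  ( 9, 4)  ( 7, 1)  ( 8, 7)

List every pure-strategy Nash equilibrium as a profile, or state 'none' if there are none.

PSNE = {(B,R)}

(A,P): not NE [P1→B gives 9>8; P2→Q gives 3>2]
(A,Q): not NE [P1→B gives 7>2]
(A,R): not NE [P2→Q gives 3>2]
(B,P): not NE [P2→R gives 7>4]
(B,Q): not NE [P2→R gives 7>1]
(B,R): NE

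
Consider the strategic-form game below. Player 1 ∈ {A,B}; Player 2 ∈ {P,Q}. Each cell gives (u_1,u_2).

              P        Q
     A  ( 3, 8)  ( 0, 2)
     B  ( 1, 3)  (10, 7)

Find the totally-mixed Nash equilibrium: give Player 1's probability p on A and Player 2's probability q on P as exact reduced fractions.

(p,q) = (2/5, 5/6)

P1 indiff ⇒ q·3+(1-q)·0 = q·1+(1-q)·10 ⇒ q(2) = (1-q)(10) ⇒ q = 5/6
P2 indiff ⇒ p·8+(1-p)·3 = p·2+(1-p)·7 ⇒ p(6) = (1-p)(4) ⇒ p = 2/5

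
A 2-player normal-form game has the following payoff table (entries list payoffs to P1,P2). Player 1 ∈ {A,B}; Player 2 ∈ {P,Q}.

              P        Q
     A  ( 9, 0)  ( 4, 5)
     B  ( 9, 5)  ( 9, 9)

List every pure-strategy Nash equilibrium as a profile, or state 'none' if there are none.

(A,P): not NE [P2→Q gives 5>0]
(A,Q): not NE [P1→B gives 9>4]
(B,P): not NE [P2→Q gives 9>5]
(B,Q): NE

PSNE = {(B,Q)}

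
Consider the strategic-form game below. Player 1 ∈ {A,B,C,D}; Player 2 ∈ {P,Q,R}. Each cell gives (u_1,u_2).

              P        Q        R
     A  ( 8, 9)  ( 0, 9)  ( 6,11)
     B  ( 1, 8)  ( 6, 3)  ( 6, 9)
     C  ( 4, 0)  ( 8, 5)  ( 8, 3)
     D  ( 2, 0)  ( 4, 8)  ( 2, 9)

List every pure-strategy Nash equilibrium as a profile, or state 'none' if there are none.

(A,P): not NE [P2→R gives 11>9]
(A,Q): not NE [P1→C gives 8>0; P2→R gives 11>9]
(A,R): not NE [P1→C gives 8>6]
(B,P): not NE [P1→A gives 8>1; P2→R gives 9>8]
(B,Q): not NE [P1→C gives 8>6; P2→R gives 9>3]
(B,R): not NE [P1→C gives 8>6]
(C,P): not NE [P1→A gives 8>4; P2→Q gives 5>0]
(C,Q): NE
(C,R): not NE [P2→Q gives 5>3]
(D,P): not NE [P1→A gives 8>2; P2→R gives 9>0]
(D,Q): not NE [P1→C gives 8>4; P2→R gives 9>8]
(D,R): not NE [P1→C gives 8>2]

PSNE = {(C,Q)}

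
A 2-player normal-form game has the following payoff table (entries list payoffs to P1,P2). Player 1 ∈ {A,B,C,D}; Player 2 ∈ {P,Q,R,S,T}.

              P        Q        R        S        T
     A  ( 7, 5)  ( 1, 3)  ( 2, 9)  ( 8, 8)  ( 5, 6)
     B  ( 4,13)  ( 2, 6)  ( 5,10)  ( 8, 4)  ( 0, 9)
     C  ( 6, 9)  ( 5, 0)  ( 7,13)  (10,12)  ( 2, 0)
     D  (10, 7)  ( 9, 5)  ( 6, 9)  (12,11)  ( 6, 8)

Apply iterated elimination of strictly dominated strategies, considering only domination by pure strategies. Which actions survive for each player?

IESDS → P1:{C,D} P2:{R,S}

P1 drop A (D beats it: P:10>7 Q:9>1 R:6>2 S:12>8 T:6>5)
P1 drop B (C beats it: P:6>4 Q:5>2 R:7>5 S:10>8 T:2>0)
P2 drop P (R beats it: C:13>9 D:9>7)
P2 drop Q (R beats it: C:13>0 D:9>5)
P2 drop T (R beats it: C:13>0 D:9>8)
P1→{C,D} P2→{R,S}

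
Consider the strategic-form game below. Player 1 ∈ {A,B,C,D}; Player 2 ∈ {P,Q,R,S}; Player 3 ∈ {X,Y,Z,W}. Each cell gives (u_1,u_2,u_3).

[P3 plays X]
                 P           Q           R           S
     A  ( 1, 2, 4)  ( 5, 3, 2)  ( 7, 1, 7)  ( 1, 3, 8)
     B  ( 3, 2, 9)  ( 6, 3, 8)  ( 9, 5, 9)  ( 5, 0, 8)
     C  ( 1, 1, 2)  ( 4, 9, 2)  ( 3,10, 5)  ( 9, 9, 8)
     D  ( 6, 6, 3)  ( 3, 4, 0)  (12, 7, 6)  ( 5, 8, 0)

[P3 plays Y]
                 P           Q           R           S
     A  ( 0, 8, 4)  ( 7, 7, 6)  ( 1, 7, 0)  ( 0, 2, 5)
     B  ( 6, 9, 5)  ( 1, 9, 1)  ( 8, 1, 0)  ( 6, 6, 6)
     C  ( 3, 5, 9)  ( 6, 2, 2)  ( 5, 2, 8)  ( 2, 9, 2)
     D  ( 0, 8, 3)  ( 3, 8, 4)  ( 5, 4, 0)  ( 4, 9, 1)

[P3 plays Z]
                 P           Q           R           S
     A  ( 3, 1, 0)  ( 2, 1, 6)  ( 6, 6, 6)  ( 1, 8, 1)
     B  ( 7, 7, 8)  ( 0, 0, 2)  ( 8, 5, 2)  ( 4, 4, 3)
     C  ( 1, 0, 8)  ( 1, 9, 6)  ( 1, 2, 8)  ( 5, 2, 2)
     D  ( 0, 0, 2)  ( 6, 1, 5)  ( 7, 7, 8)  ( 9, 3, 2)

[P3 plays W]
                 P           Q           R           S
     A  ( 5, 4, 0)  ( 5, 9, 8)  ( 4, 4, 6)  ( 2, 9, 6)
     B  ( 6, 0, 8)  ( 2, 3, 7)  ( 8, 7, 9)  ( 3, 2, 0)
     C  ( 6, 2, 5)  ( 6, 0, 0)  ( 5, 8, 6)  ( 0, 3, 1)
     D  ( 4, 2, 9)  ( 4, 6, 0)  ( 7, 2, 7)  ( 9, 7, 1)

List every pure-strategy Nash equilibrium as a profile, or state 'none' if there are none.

(A,P,X): not NE [P1→D gives 6>1; P2→S gives 3>2]
(A,P,Y): not NE [P1→B gives 6>0]
(A,P,Z): not NE [P1→B gives 7>3; P2→S gives 8>1; P3→Y gives 4>0]
(A,P,W): not NE [P1→C gives 6>5; P2→S gives 9>4; P3→Y gives 4>0]
(A,Q,X): not NE [P1→B gives 6>5; P3→W gives 8>2]
(A,Q,Y): not NE [P2→P gives 8>7; P3→W gives 8>6]
(A,Q,Z): not NE [P1→D gives 6>2; P2→S gives 8>1; P3→W gives 8>6]
(A,Q,W): not NE [P1→C gives 6>5]
(A,R,X): not NE [P1→D gives 12>7; P2→S gives 3>1]
(A,R,Y): not NE [P1→B gives 8>1; P2→P gives 8>7; P3→X gives 7>0]
(A,R,Z): not NE [P1→B gives 8>6; P2→S gives 8>6; P3→X gives 7>6]
(A,R,W): not NE [P1→B gives 8>4; P2→S gives 9>4; P3→X gives 7>6]
(A,S,X): not NE [P1→C gives 9>1]
(A,S,Y): not NE [P1→B gives 6>0; P2→P gives 8>2; P3→X gives 8>5]
(A,S,Z): not NE [P1→D gives 9>1; P3→X gives 8>1]
(A,S,W): not NE [P1→D gives 9>2; P3→X gives 8>6]
(B,P,X): not NE [P1→D gives 6>3; P2→R gives 5>2]
(B,P,Y): not NE [P3→X gives 9>5]
(B,P,Z): not NE [P3→X gives 9>8]
(B,P,W): not NE [P2→R gives 7>0; P3→X gives 9>8]
(B,Q,X): not NE [P2→R gives 5>3]
(B,Q,Y): not NE [P1→A gives 7>1; P3→X gives 8>1]
(B,Q,Z): not NE [P1→D gives 6>0; P2→P gives 7>0; P3→X gives 8>2]
(B,Q,W): not NE [P1→C gives 6>2; P2→R gives 7>3; P3→X gives 8>7]
(B,R,X): not NE [P1→D gives 12>9]
(B,R,Y): not NE [P2→Q gives 9>1; P3→W gives 9>0]
(B,R,Z): not NE [P2→P gives 7>5; P3→W gives 9>2]
(B,R,W): NE
(B,S,X): not NE [P1→C gives 9>5; P2→R gives 5>0]
(B,S,Y): not NE [P2→Q gives 9>6; P3→X gives 8>6]
(B,S,Z): not NE [P1→D gives 9>4; P2→P gives 7>4; P3→X gives 8>3]
(B,S,W): not NE [P1→D gives 9>3; P2→R gives 7>2; P3→X gives 8>0]
(C,P,X): not NE [P1→D gives 6>1; P2→R gives 10>1; P3→Y gives 9>2]
(C,P,Y): not NE [P1→B gives 6>3; P2→S gives 9>5]
(C,P,Z): not NE [P1→B gives 7>1; P2→Q gives 9>0; P3→Y gives 9>8]
(C,P,W): not NE [P2→R gives 8>2; P3→Y gives 9>5]
(C,Q,X): not NE [P1→B gives 6>4; P2→R gives 10>9; P3→Z gives 6>2]
(C,Q,Y): not NE [P1→A gives 7>6; P2→S gives 9>2; P3→Z gives 6>2]
(C,Q,Z): not NE [P1→D gives 6>1]
(C,Q,W): not NE [P2→R gives 8>0; P3→Z gives 6>0]
(C,R,X): not NE [P1→D gives 12>3; P3→Z gives 8>5]
(C,R,Y): not NE [P1→B gives 8>5; P2→S gives 9>2]
(C,R,Z): not NE [P1→B gives 8>1; P2→Q gives 9>2]
(C,R,W): not NE [P1→B gives 8>5; P3→Z gives 8>6]
(C,S,X): not NE [P2→R gives 10>9]
(C,S,Y): not NE [P1→B gives 6>2; P3→X gives 8>2]
(C,S,Z): not NE [P1→D gives 9>5; P2→Q gives 9>2; P3→X gives 8>2]
(C,S,W): not NE [P1→D gives 9>0; P2→R gives 8>3; P3→X gives 8>1]
(D,P,X): not NE [P2→S gives 8>6; P3→W gives 9>3]
(D,P,Y): not NE [P1→B gives 6>0; P2→S gives 9>8; P3→W gives 9>3]
(D,P,Z): not NE [P1→B gives 7>0; P2→R gives 7>0; P3→W gives 9>2]
(D,P,W): not NE [P1→C gives 6>4; P2→S gives 7>2]
(D,Q,X): not NE [P1→B gives 6>3; P2→S gives 8>4; P3→Z gives 5>0]
(D,Q,Y): not NE [P1→A gives 7>3; P2→S gives 9>8; P3→Z gives 5>4]
(D,Q,Z): not NE [P2→R gives 7>1]
(D,Q,W): not NE [P1→C gives 6>4; P2→S gives 7>6; P3→Z gives 5>0]
(D,R,X): not NE [P2→S gives 8>7; P3→Z gives 8>6]
(D,R,Y): not NE [P1→B gives 8>5; P2→S gives 9>4; P3→Z gives 8>0]
(D,R,Z): not NE [P1→B gives 8>7]
(D,R,W): not NE [P1→B gives 8>7; P2→S gives 7>2; P3→Z gives 8>7]
(D,S,X): not NE [P1→C gives 9>5; P3→Z gives 2>0]
(D,S,Y): not NE [P1→B gives 6>4; P3→Z gives 2>1]
(D,S,Z): not NE [P2→R gives 7>3]
(D,S,W): not NE [P3→Z gives 2>1]

Nash profiles: (B,R,W)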